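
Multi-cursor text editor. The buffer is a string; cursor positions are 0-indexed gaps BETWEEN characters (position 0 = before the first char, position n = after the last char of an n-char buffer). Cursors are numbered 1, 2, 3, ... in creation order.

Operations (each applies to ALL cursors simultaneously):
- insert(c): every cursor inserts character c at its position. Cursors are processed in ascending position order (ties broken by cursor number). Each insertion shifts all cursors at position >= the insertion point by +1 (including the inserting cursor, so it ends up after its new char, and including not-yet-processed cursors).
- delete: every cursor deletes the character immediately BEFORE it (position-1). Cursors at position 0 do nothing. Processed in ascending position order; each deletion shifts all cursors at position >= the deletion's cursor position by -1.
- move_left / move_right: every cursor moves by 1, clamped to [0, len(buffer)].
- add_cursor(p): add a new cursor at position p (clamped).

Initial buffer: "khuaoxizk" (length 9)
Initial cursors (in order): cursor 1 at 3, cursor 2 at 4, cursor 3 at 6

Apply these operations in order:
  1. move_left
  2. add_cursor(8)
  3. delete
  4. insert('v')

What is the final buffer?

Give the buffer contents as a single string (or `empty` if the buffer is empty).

Answer: kvvavxivk

Derivation:
After op 1 (move_left): buffer="khuaoxizk" (len 9), cursors c1@2 c2@3 c3@5, authorship .........
After op 2 (add_cursor(8)): buffer="khuaoxizk" (len 9), cursors c1@2 c2@3 c3@5 c4@8, authorship .........
After op 3 (delete): buffer="kaxik" (len 5), cursors c1@1 c2@1 c3@2 c4@4, authorship .....
After op 4 (insert('v')): buffer="kvvavxivk" (len 9), cursors c1@3 c2@3 c3@5 c4@8, authorship .12.3..4.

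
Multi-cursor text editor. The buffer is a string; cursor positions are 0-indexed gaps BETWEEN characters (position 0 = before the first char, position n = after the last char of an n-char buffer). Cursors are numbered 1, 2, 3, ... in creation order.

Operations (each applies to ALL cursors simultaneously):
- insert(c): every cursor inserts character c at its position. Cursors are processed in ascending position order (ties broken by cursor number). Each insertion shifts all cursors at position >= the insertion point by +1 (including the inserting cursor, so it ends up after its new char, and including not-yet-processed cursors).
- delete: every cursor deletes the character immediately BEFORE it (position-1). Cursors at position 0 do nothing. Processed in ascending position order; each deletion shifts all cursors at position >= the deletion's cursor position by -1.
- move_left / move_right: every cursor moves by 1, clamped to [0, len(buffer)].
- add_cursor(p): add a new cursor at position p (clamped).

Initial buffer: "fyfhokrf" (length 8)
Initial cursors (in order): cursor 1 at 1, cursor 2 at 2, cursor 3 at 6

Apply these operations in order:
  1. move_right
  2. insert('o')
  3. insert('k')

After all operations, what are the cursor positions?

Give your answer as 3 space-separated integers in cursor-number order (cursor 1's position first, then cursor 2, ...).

After op 1 (move_right): buffer="fyfhokrf" (len 8), cursors c1@2 c2@3 c3@7, authorship ........
After op 2 (insert('o')): buffer="fyofohokrof" (len 11), cursors c1@3 c2@5 c3@10, authorship ..1.2....3.
After op 3 (insert('k')): buffer="fyokfokhokrokf" (len 14), cursors c1@4 c2@7 c3@13, authorship ..11.22....33.

Answer: 4 7 13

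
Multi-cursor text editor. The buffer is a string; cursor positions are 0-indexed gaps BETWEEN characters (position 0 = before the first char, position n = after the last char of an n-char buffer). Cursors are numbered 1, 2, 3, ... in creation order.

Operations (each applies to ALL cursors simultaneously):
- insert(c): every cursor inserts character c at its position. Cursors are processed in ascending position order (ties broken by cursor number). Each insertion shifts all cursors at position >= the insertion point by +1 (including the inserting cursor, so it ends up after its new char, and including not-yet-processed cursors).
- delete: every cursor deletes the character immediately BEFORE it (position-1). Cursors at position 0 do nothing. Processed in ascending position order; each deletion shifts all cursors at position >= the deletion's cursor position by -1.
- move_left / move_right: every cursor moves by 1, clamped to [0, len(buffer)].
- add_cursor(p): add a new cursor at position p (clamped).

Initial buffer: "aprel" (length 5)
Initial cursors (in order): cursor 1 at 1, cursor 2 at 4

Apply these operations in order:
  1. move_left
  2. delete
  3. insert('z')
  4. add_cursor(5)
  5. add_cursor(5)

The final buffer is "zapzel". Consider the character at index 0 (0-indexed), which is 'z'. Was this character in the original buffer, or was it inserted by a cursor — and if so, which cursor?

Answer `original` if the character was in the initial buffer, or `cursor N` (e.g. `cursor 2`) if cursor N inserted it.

Answer: cursor 1

Derivation:
After op 1 (move_left): buffer="aprel" (len 5), cursors c1@0 c2@3, authorship .....
After op 2 (delete): buffer="apel" (len 4), cursors c1@0 c2@2, authorship ....
After op 3 (insert('z')): buffer="zapzel" (len 6), cursors c1@1 c2@4, authorship 1..2..
After op 4 (add_cursor(5)): buffer="zapzel" (len 6), cursors c1@1 c2@4 c3@5, authorship 1..2..
After op 5 (add_cursor(5)): buffer="zapzel" (len 6), cursors c1@1 c2@4 c3@5 c4@5, authorship 1..2..
Authorship (.=original, N=cursor N): 1 . . 2 . .
Index 0: author = 1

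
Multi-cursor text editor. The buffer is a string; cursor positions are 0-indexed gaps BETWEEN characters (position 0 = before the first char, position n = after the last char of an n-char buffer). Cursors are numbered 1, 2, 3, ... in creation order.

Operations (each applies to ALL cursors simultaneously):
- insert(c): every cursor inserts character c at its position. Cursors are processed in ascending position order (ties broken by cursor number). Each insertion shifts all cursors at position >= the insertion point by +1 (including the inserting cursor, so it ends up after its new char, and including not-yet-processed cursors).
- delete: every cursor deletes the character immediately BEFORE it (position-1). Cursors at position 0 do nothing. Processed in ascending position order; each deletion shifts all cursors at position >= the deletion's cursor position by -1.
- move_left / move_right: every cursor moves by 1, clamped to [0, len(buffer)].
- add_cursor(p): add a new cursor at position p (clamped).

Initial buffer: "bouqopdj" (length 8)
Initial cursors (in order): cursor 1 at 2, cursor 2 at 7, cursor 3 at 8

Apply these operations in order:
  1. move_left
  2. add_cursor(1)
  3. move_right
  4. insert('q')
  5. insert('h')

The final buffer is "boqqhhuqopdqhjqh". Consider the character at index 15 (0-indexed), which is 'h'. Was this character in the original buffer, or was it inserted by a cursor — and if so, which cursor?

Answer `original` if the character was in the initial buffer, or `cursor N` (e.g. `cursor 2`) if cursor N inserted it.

After op 1 (move_left): buffer="bouqopdj" (len 8), cursors c1@1 c2@6 c3@7, authorship ........
After op 2 (add_cursor(1)): buffer="bouqopdj" (len 8), cursors c1@1 c4@1 c2@6 c3@7, authorship ........
After op 3 (move_right): buffer="bouqopdj" (len 8), cursors c1@2 c4@2 c2@7 c3@8, authorship ........
After op 4 (insert('q')): buffer="boqquqopdqjq" (len 12), cursors c1@4 c4@4 c2@10 c3@12, authorship ..14.....2.3
After op 5 (insert('h')): buffer="boqqhhuqopdqhjqh" (len 16), cursors c1@6 c4@6 c2@13 c3@16, authorship ..1414.....22.33
Authorship (.=original, N=cursor N): . . 1 4 1 4 . . . . . 2 2 . 3 3
Index 15: author = 3

Answer: cursor 3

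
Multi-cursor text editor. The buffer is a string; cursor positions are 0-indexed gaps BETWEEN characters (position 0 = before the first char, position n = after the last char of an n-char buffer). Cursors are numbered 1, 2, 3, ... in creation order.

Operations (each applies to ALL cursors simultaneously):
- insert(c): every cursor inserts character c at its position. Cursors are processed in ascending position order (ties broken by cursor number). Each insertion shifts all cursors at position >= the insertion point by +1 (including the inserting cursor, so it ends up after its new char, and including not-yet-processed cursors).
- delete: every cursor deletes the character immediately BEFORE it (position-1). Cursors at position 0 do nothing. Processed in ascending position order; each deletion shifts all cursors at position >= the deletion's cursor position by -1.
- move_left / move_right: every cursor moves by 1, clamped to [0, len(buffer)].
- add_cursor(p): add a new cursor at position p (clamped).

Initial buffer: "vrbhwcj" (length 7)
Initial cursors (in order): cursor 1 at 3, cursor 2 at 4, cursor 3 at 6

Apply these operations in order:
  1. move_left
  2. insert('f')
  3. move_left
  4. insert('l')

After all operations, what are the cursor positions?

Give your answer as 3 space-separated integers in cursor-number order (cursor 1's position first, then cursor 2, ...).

Answer: 3 6 10

Derivation:
After op 1 (move_left): buffer="vrbhwcj" (len 7), cursors c1@2 c2@3 c3@5, authorship .......
After op 2 (insert('f')): buffer="vrfbfhwfcj" (len 10), cursors c1@3 c2@5 c3@8, authorship ..1.2..3..
After op 3 (move_left): buffer="vrfbfhwfcj" (len 10), cursors c1@2 c2@4 c3@7, authorship ..1.2..3..
After op 4 (insert('l')): buffer="vrlfblfhwlfcj" (len 13), cursors c1@3 c2@6 c3@10, authorship ..11.22..33..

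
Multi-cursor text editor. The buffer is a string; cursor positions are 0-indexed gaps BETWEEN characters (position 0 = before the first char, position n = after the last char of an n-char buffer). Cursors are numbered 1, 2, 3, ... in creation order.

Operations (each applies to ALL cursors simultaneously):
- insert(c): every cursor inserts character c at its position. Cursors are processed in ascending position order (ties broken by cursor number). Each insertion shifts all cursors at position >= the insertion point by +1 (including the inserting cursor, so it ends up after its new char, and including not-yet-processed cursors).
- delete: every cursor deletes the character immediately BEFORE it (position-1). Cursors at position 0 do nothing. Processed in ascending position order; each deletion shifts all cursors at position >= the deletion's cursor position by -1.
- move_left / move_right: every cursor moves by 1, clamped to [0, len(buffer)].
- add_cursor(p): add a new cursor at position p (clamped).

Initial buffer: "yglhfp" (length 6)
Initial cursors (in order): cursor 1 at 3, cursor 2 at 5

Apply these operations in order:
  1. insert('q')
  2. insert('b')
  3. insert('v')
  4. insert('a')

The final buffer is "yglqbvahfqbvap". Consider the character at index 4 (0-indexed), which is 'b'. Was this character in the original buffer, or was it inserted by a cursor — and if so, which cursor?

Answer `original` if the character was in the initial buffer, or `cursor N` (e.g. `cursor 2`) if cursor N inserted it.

Answer: cursor 1

Derivation:
After op 1 (insert('q')): buffer="yglqhfqp" (len 8), cursors c1@4 c2@7, authorship ...1..2.
After op 2 (insert('b')): buffer="yglqbhfqbp" (len 10), cursors c1@5 c2@9, authorship ...11..22.
After op 3 (insert('v')): buffer="yglqbvhfqbvp" (len 12), cursors c1@6 c2@11, authorship ...111..222.
After op 4 (insert('a')): buffer="yglqbvahfqbvap" (len 14), cursors c1@7 c2@13, authorship ...1111..2222.
Authorship (.=original, N=cursor N): . . . 1 1 1 1 . . 2 2 2 2 .
Index 4: author = 1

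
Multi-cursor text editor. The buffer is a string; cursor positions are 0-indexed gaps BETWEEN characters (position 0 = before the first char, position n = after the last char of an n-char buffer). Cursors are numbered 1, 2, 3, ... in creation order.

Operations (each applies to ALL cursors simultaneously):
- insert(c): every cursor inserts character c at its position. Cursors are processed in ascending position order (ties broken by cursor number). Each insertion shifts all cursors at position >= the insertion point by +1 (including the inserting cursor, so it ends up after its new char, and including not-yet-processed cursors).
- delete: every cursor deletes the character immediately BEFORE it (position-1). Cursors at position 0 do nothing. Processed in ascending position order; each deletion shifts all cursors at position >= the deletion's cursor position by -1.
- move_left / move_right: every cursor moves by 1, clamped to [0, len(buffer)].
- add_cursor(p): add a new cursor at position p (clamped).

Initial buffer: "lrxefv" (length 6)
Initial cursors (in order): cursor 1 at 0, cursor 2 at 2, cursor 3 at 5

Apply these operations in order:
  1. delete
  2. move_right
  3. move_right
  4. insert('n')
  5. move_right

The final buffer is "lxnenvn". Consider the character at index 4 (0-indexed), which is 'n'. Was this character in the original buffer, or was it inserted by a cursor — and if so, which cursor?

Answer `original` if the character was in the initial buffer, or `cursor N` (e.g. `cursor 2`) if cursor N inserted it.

After op 1 (delete): buffer="lxev" (len 4), cursors c1@0 c2@1 c3@3, authorship ....
After op 2 (move_right): buffer="lxev" (len 4), cursors c1@1 c2@2 c3@4, authorship ....
After op 3 (move_right): buffer="lxev" (len 4), cursors c1@2 c2@3 c3@4, authorship ....
After op 4 (insert('n')): buffer="lxnenvn" (len 7), cursors c1@3 c2@5 c3@7, authorship ..1.2.3
After op 5 (move_right): buffer="lxnenvn" (len 7), cursors c1@4 c2@6 c3@7, authorship ..1.2.3
Authorship (.=original, N=cursor N): . . 1 . 2 . 3
Index 4: author = 2

Answer: cursor 2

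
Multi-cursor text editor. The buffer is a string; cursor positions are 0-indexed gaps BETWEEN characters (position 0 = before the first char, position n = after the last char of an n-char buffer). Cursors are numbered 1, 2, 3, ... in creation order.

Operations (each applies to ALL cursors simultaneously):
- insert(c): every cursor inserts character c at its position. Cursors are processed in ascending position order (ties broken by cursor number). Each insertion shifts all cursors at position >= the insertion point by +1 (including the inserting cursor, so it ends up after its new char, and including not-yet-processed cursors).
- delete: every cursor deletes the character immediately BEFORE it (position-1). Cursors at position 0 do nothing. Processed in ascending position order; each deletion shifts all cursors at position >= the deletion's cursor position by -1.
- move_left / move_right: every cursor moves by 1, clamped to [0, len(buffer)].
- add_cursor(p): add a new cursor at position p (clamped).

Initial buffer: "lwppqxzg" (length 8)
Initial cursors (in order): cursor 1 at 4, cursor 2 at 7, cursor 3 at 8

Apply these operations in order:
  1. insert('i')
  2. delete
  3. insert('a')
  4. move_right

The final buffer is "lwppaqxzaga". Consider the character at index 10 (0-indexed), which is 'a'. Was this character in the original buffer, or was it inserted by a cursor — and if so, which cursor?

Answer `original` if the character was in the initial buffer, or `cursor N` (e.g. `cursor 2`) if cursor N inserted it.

Answer: cursor 3

Derivation:
After op 1 (insert('i')): buffer="lwppiqxzigi" (len 11), cursors c1@5 c2@9 c3@11, authorship ....1...2.3
After op 2 (delete): buffer="lwppqxzg" (len 8), cursors c1@4 c2@7 c3@8, authorship ........
After op 3 (insert('a')): buffer="lwppaqxzaga" (len 11), cursors c1@5 c2@9 c3@11, authorship ....1...2.3
After op 4 (move_right): buffer="lwppaqxzaga" (len 11), cursors c1@6 c2@10 c3@11, authorship ....1...2.3
Authorship (.=original, N=cursor N): . . . . 1 . . . 2 . 3
Index 10: author = 3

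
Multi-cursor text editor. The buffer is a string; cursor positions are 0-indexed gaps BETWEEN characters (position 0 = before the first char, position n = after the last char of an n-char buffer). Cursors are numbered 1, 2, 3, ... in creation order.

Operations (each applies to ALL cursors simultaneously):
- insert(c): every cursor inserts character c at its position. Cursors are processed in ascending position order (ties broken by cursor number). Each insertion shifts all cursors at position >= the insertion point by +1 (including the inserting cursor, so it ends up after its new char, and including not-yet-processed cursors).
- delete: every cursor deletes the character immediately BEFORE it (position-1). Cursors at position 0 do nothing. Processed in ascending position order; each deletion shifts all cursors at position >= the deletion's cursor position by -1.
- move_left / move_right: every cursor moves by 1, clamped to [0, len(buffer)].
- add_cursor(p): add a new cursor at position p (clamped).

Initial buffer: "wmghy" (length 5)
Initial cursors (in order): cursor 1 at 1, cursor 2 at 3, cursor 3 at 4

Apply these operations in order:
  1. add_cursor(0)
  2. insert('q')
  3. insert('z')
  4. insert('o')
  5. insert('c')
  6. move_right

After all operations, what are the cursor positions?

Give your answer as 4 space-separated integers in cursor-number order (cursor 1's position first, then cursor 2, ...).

After op 1 (add_cursor(0)): buffer="wmghy" (len 5), cursors c4@0 c1@1 c2@3 c3@4, authorship .....
After op 2 (insert('q')): buffer="qwqmgqhqy" (len 9), cursors c4@1 c1@3 c2@6 c3@8, authorship 4.1..2.3.
After op 3 (insert('z')): buffer="qzwqzmgqzhqzy" (len 13), cursors c4@2 c1@5 c2@9 c3@12, authorship 44.11..22.33.
After op 4 (insert('o')): buffer="qzowqzomgqzohqzoy" (len 17), cursors c4@3 c1@7 c2@12 c3@16, authorship 444.111..222.333.
After op 5 (insert('c')): buffer="qzocwqzocmgqzochqzocy" (len 21), cursors c4@4 c1@9 c2@15 c3@20, authorship 4444.1111..2222.3333.
After op 6 (move_right): buffer="qzocwqzocmgqzochqzocy" (len 21), cursors c4@5 c1@10 c2@16 c3@21, authorship 4444.1111..2222.3333.

Answer: 10 16 21 5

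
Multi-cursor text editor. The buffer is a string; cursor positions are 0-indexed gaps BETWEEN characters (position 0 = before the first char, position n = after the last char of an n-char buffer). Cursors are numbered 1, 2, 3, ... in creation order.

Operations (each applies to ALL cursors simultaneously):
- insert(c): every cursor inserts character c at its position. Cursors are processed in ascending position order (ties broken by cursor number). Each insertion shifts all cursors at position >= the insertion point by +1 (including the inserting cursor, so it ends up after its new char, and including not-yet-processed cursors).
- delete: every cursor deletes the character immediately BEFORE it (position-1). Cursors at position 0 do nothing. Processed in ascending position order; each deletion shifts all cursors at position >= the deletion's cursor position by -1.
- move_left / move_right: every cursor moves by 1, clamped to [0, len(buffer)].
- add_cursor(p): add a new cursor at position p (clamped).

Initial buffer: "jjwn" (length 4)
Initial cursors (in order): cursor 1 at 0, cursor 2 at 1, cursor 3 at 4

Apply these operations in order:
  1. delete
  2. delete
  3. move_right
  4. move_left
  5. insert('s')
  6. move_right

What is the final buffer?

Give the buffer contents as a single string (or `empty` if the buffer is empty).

Answer: sssj

Derivation:
After op 1 (delete): buffer="jw" (len 2), cursors c1@0 c2@0 c3@2, authorship ..
After op 2 (delete): buffer="j" (len 1), cursors c1@0 c2@0 c3@1, authorship .
After op 3 (move_right): buffer="j" (len 1), cursors c1@1 c2@1 c3@1, authorship .
After op 4 (move_left): buffer="j" (len 1), cursors c1@0 c2@0 c3@0, authorship .
After op 5 (insert('s')): buffer="sssj" (len 4), cursors c1@3 c2@3 c3@3, authorship 123.
After op 6 (move_right): buffer="sssj" (len 4), cursors c1@4 c2@4 c3@4, authorship 123.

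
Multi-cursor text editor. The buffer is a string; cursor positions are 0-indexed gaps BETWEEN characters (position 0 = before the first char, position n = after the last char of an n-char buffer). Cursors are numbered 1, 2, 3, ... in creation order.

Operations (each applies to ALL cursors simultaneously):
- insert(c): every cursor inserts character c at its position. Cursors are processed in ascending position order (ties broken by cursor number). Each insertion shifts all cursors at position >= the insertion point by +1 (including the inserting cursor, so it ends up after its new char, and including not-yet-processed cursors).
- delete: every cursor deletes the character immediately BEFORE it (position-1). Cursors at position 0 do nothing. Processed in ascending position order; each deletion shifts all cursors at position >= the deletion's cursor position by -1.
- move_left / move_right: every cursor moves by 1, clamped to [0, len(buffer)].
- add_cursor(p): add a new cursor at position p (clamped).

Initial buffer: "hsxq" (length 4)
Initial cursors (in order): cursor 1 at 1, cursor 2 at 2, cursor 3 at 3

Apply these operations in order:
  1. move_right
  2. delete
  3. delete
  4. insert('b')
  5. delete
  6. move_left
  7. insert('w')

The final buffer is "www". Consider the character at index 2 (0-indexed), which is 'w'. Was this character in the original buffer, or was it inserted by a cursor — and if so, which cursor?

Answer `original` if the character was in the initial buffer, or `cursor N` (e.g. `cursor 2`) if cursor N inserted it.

Answer: cursor 3

Derivation:
After op 1 (move_right): buffer="hsxq" (len 4), cursors c1@2 c2@3 c3@4, authorship ....
After op 2 (delete): buffer="h" (len 1), cursors c1@1 c2@1 c3@1, authorship .
After op 3 (delete): buffer="" (len 0), cursors c1@0 c2@0 c3@0, authorship 
After op 4 (insert('b')): buffer="bbb" (len 3), cursors c1@3 c2@3 c3@3, authorship 123
After op 5 (delete): buffer="" (len 0), cursors c1@0 c2@0 c3@0, authorship 
After op 6 (move_left): buffer="" (len 0), cursors c1@0 c2@0 c3@0, authorship 
After op 7 (insert('w')): buffer="www" (len 3), cursors c1@3 c2@3 c3@3, authorship 123
Authorship (.=original, N=cursor N): 1 2 3
Index 2: author = 3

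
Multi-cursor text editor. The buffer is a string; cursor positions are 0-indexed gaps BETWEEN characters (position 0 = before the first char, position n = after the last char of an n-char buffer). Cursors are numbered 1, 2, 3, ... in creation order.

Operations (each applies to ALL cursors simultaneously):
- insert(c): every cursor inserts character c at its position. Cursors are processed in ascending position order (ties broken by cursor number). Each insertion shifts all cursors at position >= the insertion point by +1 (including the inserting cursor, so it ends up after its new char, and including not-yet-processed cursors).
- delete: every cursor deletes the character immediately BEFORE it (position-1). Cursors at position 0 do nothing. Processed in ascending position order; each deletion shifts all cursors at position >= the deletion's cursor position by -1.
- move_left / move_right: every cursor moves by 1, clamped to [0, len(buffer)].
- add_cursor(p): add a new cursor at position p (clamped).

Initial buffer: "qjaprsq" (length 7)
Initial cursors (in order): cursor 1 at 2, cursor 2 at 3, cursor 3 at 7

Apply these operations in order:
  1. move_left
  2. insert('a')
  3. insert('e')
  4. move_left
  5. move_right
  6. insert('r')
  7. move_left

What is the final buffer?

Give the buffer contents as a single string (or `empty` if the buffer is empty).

After op 1 (move_left): buffer="qjaprsq" (len 7), cursors c1@1 c2@2 c3@6, authorship .......
After op 2 (insert('a')): buffer="qajaaprsaq" (len 10), cursors c1@2 c2@4 c3@9, authorship .1.2....3.
After op 3 (insert('e')): buffer="qaejaeaprsaeq" (len 13), cursors c1@3 c2@6 c3@12, authorship .11.22....33.
After op 4 (move_left): buffer="qaejaeaprsaeq" (len 13), cursors c1@2 c2@5 c3@11, authorship .11.22....33.
After op 5 (move_right): buffer="qaejaeaprsaeq" (len 13), cursors c1@3 c2@6 c3@12, authorship .11.22....33.
After op 6 (insert('r')): buffer="qaerjaeraprsaerq" (len 16), cursors c1@4 c2@8 c3@15, authorship .111.222....333.
After op 7 (move_left): buffer="qaerjaeraprsaerq" (len 16), cursors c1@3 c2@7 c3@14, authorship .111.222....333.

Answer: qaerjaeraprsaerq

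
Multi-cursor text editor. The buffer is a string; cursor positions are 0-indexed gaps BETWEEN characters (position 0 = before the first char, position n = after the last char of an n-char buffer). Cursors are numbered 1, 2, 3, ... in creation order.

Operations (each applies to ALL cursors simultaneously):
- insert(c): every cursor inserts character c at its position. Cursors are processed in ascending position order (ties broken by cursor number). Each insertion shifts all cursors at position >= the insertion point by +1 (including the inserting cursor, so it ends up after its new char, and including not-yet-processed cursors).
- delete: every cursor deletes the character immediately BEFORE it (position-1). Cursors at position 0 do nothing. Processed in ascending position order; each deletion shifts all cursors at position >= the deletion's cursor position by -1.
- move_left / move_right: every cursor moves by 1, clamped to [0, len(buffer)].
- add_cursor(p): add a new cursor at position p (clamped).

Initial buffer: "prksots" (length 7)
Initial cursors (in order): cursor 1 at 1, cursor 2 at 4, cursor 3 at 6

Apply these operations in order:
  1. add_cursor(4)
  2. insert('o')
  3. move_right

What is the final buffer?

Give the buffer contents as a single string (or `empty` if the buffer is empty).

Answer: porksoootos

Derivation:
After op 1 (add_cursor(4)): buffer="prksots" (len 7), cursors c1@1 c2@4 c4@4 c3@6, authorship .......
After op 2 (insert('o')): buffer="porksoootos" (len 11), cursors c1@2 c2@7 c4@7 c3@10, authorship .1...24..3.
After op 3 (move_right): buffer="porksoootos" (len 11), cursors c1@3 c2@8 c4@8 c3@11, authorship .1...24..3.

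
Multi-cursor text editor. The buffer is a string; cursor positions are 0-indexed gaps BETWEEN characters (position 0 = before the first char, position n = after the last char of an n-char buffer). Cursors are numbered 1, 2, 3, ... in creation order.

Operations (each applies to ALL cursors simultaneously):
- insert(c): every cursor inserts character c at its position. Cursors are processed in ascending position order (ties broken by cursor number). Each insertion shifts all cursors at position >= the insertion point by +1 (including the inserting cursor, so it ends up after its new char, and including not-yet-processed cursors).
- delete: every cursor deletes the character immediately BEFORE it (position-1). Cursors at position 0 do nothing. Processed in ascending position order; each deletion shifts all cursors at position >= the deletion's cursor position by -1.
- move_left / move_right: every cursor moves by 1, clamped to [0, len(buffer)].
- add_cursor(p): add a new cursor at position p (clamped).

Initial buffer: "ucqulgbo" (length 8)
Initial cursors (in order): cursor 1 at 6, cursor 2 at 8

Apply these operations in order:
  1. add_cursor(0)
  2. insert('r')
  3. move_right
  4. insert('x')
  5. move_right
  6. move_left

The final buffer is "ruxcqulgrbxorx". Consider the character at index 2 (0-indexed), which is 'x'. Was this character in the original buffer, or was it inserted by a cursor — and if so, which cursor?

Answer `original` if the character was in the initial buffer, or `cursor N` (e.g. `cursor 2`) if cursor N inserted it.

Answer: cursor 3

Derivation:
After op 1 (add_cursor(0)): buffer="ucqulgbo" (len 8), cursors c3@0 c1@6 c2@8, authorship ........
After op 2 (insert('r')): buffer="rucqulgrbor" (len 11), cursors c3@1 c1@8 c2@11, authorship 3......1..2
After op 3 (move_right): buffer="rucqulgrbor" (len 11), cursors c3@2 c1@9 c2@11, authorship 3......1..2
After op 4 (insert('x')): buffer="ruxcqulgrbxorx" (len 14), cursors c3@3 c1@11 c2@14, authorship 3.3.....1.1.22
After op 5 (move_right): buffer="ruxcqulgrbxorx" (len 14), cursors c3@4 c1@12 c2@14, authorship 3.3.....1.1.22
After op 6 (move_left): buffer="ruxcqulgrbxorx" (len 14), cursors c3@3 c1@11 c2@13, authorship 3.3.....1.1.22
Authorship (.=original, N=cursor N): 3 . 3 . . . . . 1 . 1 . 2 2
Index 2: author = 3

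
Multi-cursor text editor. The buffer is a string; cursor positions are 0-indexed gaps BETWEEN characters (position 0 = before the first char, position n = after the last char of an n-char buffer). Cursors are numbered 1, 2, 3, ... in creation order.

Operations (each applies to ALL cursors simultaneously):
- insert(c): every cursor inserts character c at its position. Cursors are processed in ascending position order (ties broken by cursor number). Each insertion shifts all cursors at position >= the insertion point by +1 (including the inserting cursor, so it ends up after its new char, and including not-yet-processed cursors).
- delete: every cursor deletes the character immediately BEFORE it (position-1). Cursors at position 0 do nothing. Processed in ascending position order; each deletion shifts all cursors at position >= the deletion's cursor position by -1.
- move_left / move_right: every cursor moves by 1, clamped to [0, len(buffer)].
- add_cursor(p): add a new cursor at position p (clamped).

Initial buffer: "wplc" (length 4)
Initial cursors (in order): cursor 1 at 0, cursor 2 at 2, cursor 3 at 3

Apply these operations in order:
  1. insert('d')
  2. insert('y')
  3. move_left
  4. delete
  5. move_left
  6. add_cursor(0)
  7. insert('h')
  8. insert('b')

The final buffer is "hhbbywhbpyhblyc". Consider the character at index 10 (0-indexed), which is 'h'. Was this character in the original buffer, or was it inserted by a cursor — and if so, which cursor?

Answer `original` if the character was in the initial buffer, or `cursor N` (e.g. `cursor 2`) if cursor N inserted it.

After op 1 (insert('d')): buffer="dwpdldc" (len 7), cursors c1@1 c2@4 c3@6, authorship 1..2.3.
After op 2 (insert('y')): buffer="dywpdyldyc" (len 10), cursors c1@2 c2@6 c3@9, authorship 11..22.33.
After op 3 (move_left): buffer="dywpdyldyc" (len 10), cursors c1@1 c2@5 c3@8, authorship 11..22.33.
After op 4 (delete): buffer="ywpylyc" (len 7), cursors c1@0 c2@3 c3@5, authorship 1..2.3.
After op 5 (move_left): buffer="ywpylyc" (len 7), cursors c1@0 c2@2 c3@4, authorship 1..2.3.
After op 6 (add_cursor(0)): buffer="ywpylyc" (len 7), cursors c1@0 c4@0 c2@2 c3@4, authorship 1..2.3.
After op 7 (insert('h')): buffer="hhywhpyhlyc" (len 11), cursors c1@2 c4@2 c2@5 c3@8, authorship 141.2.23.3.
After op 8 (insert('b')): buffer="hhbbywhbpyhblyc" (len 15), cursors c1@4 c4@4 c2@8 c3@12, authorship 14141.22.233.3.
Authorship (.=original, N=cursor N): 1 4 1 4 1 . 2 2 . 2 3 3 . 3 .
Index 10: author = 3

Answer: cursor 3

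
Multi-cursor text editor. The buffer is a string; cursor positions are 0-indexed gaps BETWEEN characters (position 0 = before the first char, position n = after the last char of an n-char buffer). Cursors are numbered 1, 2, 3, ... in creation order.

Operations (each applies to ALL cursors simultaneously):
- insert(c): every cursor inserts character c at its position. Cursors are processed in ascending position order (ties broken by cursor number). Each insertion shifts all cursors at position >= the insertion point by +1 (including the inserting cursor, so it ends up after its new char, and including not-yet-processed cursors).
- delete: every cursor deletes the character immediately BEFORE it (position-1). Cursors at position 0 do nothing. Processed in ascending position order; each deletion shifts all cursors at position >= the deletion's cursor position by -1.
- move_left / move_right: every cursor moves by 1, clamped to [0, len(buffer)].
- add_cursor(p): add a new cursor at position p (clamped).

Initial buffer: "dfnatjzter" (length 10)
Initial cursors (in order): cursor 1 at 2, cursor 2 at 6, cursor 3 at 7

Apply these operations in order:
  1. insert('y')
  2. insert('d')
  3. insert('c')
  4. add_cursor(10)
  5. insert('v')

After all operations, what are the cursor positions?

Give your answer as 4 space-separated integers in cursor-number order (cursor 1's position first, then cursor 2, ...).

After op 1 (insert('y')): buffer="dfynatjyzyter" (len 13), cursors c1@3 c2@8 c3@10, authorship ..1....2.3...
After op 2 (insert('d')): buffer="dfydnatjydzydter" (len 16), cursors c1@4 c2@10 c3@13, authorship ..11....22.33...
After op 3 (insert('c')): buffer="dfydcnatjydczydcter" (len 19), cursors c1@5 c2@12 c3@16, authorship ..111....222.333...
After op 4 (add_cursor(10)): buffer="dfydcnatjydczydcter" (len 19), cursors c1@5 c4@10 c2@12 c3@16, authorship ..111....222.333...
After op 5 (insert('v')): buffer="dfydcvnatjyvdcvzydcvter" (len 23), cursors c1@6 c4@12 c2@15 c3@20, authorship ..1111....24222.3333...

Answer: 6 15 20 12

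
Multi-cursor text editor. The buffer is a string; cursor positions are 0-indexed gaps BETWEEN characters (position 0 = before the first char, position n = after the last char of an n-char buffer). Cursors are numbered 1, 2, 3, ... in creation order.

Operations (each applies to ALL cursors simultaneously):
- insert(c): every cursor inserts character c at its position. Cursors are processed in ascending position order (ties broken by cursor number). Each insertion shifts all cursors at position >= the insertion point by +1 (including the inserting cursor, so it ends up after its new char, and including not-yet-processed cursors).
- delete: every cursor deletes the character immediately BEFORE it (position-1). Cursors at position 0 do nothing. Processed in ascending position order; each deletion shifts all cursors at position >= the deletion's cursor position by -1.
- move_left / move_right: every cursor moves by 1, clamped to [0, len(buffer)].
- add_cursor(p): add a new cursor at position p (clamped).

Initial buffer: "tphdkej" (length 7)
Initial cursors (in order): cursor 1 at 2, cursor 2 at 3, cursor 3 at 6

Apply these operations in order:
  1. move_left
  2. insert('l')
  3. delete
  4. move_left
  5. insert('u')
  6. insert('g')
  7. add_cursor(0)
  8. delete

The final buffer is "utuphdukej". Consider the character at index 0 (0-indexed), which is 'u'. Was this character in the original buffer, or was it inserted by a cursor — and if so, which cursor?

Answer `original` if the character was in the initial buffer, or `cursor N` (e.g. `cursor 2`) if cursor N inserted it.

Answer: cursor 1

Derivation:
After op 1 (move_left): buffer="tphdkej" (len 7), cursors c1@1 c2@2 c3@5, authorship .......
After op 2 (insert('l')): buffer="tlplhdklej" (len 10), cursors c1@2 c2@4 c3@8, authorship .1.2...3..
After op 3 (delete): buffer="tphdkej" (len 7), cursors c1@1 c2@2 c3@5, authorship .......
After op 4 (move_left): buffer="tphdkej" (len 7), cursors c1@0 c2@1 c3@4, authorship .......
After op 5 (insert('u')): buffer="utuphdukej" (len 10), cursors c1@1 c2@3 c3@7, authorship 1.2...3...
After op 6 (insert('g')): buffer="ugtugphdugkej" (len 13), cursors c1@2 c2@5 c3@10, authorship 11.22...33...
After op 7 (add_cursor(0)): buffer="ugtugphdugkej" (len 13), cursors c4@0 c1@2 c2@5 c3@10, authorship 11.22...33...
After op 8 (delete): buffer="utuphdukej" (len 10), cursors c4@0 c1@1 c2@3 c3@7, authorship 1.2...3...
Authorship (.=original, N=cursor N): 1 . 2 . . . 3 . . .
Index 0: author = 1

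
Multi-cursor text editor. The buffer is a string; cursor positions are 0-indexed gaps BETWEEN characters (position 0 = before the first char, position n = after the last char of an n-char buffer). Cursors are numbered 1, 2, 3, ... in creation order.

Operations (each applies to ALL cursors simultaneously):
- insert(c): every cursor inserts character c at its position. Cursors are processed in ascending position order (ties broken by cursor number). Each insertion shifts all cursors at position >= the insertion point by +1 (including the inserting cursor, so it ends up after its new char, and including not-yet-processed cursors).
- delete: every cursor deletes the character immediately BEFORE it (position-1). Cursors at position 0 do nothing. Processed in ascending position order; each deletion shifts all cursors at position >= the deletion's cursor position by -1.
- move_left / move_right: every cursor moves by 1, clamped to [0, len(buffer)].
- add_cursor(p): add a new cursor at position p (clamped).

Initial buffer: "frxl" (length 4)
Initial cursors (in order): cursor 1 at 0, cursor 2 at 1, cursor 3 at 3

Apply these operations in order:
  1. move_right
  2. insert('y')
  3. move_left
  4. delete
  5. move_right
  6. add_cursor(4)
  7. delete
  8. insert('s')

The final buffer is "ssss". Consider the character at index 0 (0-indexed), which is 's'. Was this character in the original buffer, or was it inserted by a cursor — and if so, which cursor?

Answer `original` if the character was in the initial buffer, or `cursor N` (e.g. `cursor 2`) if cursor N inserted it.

After op 1 (move_right): buffer="frxl" (len 4), cursors c1@1 c2@2 c3@4, authorship ....
After op 2 (insert('y')): buffer="fyryxly" (len 7), cursors c1@2 c2@4 c3@7, authorship .1.2..3
After op 3 (move_left): buffer="fyryxly" (len 7), cursors c1@1 c2@3 c3@6, authorship .1.2..3
After op 4 (delete): buffer="yyxy" (len 4), cursors c1@0 c2@1 c3@3, authorship 12.3
After op 5 (move_right): buffer="yyxy" (len 4), cursors c1@1 c2@2 c3@4, authorship 12.3
After op 6 (add_cursor(4)): buffer="yyxy" (len 4), cursors c1@1 c2@2 c3@4 c4@4, authorship 12.3
After op 7 (delete): buffer="" (len 0), cursors c1@0 c2@0 c3@0 c4@0, authorship 
After op 8 (insert('s')): buffer="ssss" (len 4), cursors c1@4 c2@4 c3@4 c4@4, authorship 1234
Authorship (.=original, N=cursor N): 1 2 3 4
Index 0: author = 1

Answer: cursor 1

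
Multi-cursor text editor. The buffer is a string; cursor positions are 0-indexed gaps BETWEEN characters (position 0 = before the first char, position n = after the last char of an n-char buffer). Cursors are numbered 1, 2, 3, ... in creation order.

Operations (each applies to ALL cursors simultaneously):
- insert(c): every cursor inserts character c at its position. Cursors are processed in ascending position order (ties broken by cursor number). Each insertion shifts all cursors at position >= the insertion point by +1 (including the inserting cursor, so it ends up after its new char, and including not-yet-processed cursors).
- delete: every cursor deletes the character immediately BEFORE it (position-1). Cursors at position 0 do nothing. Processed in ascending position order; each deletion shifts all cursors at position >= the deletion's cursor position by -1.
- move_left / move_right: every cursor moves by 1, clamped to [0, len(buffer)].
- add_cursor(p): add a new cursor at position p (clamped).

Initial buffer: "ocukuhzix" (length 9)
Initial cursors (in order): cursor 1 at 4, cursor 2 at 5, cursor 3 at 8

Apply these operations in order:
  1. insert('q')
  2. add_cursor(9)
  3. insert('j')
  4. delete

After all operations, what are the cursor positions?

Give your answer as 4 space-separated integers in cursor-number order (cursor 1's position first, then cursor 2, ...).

After op 1 (insert('q')): buffer="ocukquqhziqx" (len 12), cursors c1@5 c2@7 c3@11, authorship ....1.2...3.
After op 2 (add_cursor(9)): buffer="ocukquqhziqx" (len 12), cursors c1@5 c2@7 c4@9 c3@11, authorship ....1.2...3.
After op 3 (insert('j')): buffer="ocukqjuqjhzjiqjx" (len 16), cursors c1@6 c2@9 c4@12 c3@15, authorship ....11.22..4.33.
After op 4 (delete): buffer="ocukquqhziqx" (len 12), cursors c1@5 c2@7 c4@9 c3@11, authorship ....1.2...3.

Answer: 5 7 11 9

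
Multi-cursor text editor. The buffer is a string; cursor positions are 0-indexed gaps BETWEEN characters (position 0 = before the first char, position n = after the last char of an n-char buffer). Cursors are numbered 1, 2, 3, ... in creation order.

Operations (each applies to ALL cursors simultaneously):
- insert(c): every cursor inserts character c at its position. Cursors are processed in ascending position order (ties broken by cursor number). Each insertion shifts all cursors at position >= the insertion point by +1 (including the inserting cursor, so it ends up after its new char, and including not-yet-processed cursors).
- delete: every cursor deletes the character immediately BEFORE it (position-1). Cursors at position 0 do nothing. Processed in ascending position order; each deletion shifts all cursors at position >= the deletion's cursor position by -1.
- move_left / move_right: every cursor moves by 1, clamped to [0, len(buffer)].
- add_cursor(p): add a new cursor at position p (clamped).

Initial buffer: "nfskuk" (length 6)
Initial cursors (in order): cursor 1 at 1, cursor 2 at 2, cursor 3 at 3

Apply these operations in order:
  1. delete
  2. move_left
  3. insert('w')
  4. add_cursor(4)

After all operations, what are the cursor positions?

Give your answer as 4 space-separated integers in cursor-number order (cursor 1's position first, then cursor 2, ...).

Answer: 3 3 3 4

Derivation:
After op 1 (delete): buffer="kuk" (len 3), cursors c1@0 c2@0 c3@0, authorship ...
After op 2 (move_left): buffer="kuk" (len 3), cursors c1@0 c2@0 c3@0, authorship ...
After op 3 (insert('w')): buffer="wwwkuk" (len 6), cursors c1@3 c2@3 c3@3, authorship 123...
After op 4 (add_cursor(4)): buffer="wwwkuk" (len 6), cursors c1@3 c2@3 c3@3 c4@4, authorship 123...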